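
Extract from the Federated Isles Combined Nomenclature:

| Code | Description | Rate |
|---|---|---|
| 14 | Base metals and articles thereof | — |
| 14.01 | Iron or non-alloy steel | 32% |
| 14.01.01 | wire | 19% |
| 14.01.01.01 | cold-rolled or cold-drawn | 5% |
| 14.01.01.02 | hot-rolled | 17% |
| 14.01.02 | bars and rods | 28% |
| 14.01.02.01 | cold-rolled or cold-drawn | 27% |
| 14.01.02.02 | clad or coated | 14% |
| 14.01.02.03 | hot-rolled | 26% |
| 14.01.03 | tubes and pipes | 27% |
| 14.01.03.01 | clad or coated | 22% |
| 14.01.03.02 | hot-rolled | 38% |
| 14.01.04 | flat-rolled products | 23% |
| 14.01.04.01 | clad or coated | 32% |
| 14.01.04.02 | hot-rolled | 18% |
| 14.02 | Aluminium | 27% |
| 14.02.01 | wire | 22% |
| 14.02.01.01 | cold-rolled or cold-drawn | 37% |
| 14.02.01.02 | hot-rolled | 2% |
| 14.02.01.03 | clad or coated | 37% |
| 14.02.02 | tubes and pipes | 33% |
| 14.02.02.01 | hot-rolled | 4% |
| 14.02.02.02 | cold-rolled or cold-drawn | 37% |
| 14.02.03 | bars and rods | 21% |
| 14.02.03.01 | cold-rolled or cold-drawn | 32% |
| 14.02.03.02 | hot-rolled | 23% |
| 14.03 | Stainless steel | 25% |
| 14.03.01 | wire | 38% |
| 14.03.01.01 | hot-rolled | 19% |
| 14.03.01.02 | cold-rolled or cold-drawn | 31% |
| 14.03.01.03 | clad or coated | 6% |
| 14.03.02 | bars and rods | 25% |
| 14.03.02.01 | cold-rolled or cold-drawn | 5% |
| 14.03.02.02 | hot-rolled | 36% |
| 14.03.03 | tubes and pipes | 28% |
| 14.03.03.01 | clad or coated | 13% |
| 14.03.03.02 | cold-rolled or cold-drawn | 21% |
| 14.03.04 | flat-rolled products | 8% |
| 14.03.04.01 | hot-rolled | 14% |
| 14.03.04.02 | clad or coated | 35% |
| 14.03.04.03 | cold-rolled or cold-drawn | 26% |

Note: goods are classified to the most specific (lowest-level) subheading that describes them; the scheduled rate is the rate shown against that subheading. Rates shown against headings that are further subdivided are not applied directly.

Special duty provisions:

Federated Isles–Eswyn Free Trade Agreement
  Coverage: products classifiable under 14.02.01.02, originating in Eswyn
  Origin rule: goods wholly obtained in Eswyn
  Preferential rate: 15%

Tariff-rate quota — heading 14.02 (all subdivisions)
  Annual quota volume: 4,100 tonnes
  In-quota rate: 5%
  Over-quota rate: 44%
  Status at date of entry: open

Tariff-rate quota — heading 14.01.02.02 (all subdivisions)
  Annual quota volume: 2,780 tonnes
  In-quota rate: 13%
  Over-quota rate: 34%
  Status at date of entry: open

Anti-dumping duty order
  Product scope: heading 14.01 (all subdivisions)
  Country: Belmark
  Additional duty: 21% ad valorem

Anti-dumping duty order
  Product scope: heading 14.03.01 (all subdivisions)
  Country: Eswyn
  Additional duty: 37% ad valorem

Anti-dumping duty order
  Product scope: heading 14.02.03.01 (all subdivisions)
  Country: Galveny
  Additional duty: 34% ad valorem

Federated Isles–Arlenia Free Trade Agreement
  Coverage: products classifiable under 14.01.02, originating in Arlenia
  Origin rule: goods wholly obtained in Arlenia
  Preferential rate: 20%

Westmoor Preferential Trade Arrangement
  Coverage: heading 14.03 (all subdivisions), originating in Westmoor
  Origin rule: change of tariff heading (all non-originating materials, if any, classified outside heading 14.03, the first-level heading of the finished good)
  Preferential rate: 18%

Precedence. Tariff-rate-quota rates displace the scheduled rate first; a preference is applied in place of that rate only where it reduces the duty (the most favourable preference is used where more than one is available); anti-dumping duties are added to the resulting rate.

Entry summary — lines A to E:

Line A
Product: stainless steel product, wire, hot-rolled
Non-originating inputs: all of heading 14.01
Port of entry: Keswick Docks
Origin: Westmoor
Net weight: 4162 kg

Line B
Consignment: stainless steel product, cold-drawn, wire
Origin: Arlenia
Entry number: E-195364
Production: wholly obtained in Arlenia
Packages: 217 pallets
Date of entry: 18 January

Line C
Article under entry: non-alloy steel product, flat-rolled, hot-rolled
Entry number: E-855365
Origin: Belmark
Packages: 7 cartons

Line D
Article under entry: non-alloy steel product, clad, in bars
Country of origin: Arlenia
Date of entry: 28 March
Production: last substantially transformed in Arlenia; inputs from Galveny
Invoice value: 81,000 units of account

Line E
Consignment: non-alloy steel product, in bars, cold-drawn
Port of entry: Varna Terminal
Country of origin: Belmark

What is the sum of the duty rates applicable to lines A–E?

Line A: stainless steel → 14.03; wire → 14.03.01; hot-rolled → 14.03.01.01. Scheduled 19%. Westmoor agreement on 14.03: CTH met → 18% available; preferential 18%. → 18%.
Line B: stainless steel → 14.03; wire → 14.03.01; cold-drawn → 14.03.01.02. Scheduled 31%. Arlenia agreement on 14.01.02: 14.03.01.02 not covered. → 31%.
Line C: non-alloy steel → 14.01; flat-rolled → 14.01.04; hot-rolled → 14.01.04.02. Scheduled 18%. anti-dumping (Belmark, 14.01): +21%; total 18% + 21% = 39%. → 39%.
Line D: non-alloy steel → 14.01; in bars → 14.01.02; clad → 14.01.02.02. Scheduled 14%. quota on 14.01.02.02 open → in-quota 13%; Arlenia agreement on 14.01.02: not wholly obtained. → 13%.
Line E: non-alloy steel → 14.01; in bars → 14.01.02; cold-drawn → 14.01.02.01. Scheduled 27%. anti-dumping (Belmark, 14.01): +21%; total 27% + 21% = 48%. → 48%.
Sum: 18% + 31% + 39% + 13% + 48% = 149%.

149%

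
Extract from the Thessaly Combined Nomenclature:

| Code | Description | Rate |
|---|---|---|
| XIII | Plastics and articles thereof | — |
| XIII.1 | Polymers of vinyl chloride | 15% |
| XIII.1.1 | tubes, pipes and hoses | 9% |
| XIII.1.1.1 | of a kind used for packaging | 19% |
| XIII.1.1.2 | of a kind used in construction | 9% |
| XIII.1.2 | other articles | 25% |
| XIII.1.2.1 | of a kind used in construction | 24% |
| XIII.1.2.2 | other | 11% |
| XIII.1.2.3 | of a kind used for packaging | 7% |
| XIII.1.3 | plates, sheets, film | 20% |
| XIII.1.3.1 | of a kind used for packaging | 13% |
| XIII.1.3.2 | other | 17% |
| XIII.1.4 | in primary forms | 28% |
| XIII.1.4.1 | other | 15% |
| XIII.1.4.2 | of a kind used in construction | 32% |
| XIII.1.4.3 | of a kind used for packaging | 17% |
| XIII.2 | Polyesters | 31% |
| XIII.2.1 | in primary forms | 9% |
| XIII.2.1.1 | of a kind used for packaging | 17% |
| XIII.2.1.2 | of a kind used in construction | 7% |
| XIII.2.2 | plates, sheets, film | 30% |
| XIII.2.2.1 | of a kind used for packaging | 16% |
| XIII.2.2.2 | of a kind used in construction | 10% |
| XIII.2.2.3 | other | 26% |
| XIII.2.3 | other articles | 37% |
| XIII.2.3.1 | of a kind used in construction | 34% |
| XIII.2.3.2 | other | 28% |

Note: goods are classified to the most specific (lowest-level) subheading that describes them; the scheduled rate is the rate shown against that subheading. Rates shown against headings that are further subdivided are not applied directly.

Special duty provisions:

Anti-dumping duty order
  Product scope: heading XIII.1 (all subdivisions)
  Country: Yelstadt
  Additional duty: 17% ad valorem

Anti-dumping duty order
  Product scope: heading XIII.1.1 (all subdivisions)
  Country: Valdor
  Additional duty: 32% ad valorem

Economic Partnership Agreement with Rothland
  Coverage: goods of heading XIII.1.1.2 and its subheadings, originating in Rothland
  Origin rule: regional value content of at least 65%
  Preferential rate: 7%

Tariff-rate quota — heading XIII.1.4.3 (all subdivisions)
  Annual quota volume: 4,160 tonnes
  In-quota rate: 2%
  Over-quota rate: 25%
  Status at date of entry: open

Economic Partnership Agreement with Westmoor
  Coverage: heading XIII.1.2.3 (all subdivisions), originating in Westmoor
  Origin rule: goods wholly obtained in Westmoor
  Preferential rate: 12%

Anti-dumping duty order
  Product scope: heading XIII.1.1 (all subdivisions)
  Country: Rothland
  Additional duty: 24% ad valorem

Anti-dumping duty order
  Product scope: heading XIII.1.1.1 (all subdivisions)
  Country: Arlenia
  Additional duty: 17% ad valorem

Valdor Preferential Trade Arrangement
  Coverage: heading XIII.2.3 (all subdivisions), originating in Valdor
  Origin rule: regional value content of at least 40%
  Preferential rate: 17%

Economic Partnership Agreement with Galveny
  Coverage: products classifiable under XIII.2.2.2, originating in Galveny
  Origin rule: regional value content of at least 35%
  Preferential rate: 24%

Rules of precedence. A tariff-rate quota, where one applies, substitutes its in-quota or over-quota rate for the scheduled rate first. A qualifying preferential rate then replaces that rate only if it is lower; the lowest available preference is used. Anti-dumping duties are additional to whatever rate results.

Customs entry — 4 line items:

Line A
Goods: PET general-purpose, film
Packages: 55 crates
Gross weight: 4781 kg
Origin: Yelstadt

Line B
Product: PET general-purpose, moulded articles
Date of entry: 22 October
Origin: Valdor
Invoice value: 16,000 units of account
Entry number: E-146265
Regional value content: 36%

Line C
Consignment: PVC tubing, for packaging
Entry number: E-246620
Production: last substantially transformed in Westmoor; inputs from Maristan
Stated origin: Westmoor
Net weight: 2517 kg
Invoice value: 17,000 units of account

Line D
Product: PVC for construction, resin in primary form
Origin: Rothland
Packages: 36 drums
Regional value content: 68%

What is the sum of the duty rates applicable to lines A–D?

105%

Line A: PET → XIII.2; film → XIII.2.2; general-purpose → XIII.2.2.3. Scheduled 26%. No special measure applies. → 26%.
Line B: PET → XIII.2; moulded articles → XIII.2.3; general-purpose → XIII.2.3.2. Scheduled 28%. Valdor agreement on XIII.2.3: RVC < 40%. → 28%.
Line C: PVC → XIII.1; tubing → XIII.1.1; for packaging → XIII.1.1.1. Scheduled 19%. Westmoor agreement on XIII.1.2.3: XIII.1.1.1 not covered. → 19%.
Line D: PVC → XIII.1; resin in primary form → XIII.1.4; for construction → XIII.1.4.2. Scheduled 32%. Rothland agreement on XIII.1.1.2: XIII.1.4.2 not covered. → 32%.
Sum: 26% + 28% + 19% + 32% = 105%.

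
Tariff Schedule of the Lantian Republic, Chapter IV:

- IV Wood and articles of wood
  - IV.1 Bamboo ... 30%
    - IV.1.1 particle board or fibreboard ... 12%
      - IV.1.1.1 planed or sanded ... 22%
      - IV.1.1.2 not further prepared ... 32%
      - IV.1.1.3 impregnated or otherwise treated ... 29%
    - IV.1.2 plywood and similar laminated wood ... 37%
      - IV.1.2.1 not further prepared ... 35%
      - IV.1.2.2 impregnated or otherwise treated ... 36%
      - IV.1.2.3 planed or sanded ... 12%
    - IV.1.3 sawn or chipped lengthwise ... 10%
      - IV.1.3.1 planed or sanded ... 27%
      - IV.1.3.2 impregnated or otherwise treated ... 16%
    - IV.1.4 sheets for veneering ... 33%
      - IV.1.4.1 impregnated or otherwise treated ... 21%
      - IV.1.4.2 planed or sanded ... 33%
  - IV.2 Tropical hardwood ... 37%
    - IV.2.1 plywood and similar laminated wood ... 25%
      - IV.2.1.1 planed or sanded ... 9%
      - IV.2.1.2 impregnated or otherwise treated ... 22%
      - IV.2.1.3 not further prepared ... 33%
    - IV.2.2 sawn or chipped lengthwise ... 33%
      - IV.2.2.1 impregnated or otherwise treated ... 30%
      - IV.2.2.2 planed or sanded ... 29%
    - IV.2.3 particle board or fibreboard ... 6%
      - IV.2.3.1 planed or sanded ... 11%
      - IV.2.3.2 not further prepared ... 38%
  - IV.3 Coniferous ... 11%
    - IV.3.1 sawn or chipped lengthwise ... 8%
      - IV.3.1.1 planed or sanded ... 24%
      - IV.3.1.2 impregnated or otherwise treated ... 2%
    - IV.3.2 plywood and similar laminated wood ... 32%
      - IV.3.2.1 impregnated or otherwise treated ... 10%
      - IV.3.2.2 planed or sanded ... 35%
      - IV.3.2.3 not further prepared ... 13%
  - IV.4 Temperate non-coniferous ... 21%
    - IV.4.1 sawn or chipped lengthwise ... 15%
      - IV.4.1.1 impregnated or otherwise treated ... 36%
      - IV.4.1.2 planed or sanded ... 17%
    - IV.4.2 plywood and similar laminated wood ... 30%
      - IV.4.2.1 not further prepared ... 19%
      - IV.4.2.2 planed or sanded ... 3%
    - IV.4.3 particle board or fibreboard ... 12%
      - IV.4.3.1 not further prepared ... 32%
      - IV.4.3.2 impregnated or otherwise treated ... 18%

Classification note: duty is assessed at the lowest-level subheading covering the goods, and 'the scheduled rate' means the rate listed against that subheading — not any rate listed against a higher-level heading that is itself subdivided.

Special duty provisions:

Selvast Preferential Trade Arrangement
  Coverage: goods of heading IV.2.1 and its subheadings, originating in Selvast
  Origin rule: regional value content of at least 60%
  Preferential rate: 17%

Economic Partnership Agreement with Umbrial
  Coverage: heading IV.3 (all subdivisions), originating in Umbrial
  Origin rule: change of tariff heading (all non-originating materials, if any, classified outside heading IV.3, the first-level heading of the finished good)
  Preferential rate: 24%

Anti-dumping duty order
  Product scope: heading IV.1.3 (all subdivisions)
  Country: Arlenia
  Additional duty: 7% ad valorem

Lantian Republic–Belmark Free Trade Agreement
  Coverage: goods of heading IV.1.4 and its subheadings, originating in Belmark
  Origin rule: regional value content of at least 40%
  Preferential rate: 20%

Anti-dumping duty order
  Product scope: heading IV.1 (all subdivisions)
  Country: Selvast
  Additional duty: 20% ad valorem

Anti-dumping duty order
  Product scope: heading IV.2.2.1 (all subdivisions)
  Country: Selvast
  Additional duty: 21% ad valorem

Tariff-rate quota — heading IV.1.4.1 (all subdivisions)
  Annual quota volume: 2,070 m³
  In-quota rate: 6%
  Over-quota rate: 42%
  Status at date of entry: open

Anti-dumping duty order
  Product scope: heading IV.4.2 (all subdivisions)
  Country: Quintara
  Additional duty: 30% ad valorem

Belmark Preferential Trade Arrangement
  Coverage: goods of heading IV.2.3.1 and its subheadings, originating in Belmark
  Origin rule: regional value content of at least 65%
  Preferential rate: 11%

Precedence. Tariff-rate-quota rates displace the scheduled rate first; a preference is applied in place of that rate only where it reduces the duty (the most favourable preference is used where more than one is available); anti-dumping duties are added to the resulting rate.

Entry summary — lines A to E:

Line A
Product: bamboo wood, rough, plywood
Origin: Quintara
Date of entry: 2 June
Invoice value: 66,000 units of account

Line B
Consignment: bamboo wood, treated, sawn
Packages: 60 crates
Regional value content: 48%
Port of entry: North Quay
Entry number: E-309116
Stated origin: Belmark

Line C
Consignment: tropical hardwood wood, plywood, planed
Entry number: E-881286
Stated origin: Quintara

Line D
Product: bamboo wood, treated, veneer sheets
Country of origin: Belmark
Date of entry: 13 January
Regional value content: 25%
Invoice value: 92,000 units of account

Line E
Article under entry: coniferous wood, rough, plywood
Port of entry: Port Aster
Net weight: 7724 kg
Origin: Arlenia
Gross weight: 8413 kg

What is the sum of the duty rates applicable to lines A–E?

Line A: bamboo → IV.1; plywood → IV.1.2; rough → IV.1.2.1. Scheduled 35%. No special measure applies. → 35%.
Line B: bamboo → IV.1; sawn → IV.1.3; treated → IV.1.3.2. Scheduled 16%. Belmark agreement on IV.1.4: IV.1.3.2 not covered; Belmark agreement on IV.2.3.1: IV.1.3.2 not covered. → 16%.
Line C: tropical hardwood → IV.2; plywood → IV.2.1; planed → IV.2.1.1. Scheduled 9%. No special measure applies. → 9%.
Line D: bamboo → IV.1; veneer sheets → IV.1.4; treated → IV.1.4.1. Scheduled 21%. quota on IV.1.4.1 open → in-quota 6%; Belmark agreement on IV.1.4: RVC < 40%; Belmark agreement on IV.2.3.1: IV.1.4.1 not covered. → 6%.
Line E: coniferous → IV.3; plywood → IV.3.2; rough → IV.3.2.3. Scheduled 13%. No special measure applies. → 13%.
Sum: 35% + 16% + 9% + 6% + 13% = 79%.

79%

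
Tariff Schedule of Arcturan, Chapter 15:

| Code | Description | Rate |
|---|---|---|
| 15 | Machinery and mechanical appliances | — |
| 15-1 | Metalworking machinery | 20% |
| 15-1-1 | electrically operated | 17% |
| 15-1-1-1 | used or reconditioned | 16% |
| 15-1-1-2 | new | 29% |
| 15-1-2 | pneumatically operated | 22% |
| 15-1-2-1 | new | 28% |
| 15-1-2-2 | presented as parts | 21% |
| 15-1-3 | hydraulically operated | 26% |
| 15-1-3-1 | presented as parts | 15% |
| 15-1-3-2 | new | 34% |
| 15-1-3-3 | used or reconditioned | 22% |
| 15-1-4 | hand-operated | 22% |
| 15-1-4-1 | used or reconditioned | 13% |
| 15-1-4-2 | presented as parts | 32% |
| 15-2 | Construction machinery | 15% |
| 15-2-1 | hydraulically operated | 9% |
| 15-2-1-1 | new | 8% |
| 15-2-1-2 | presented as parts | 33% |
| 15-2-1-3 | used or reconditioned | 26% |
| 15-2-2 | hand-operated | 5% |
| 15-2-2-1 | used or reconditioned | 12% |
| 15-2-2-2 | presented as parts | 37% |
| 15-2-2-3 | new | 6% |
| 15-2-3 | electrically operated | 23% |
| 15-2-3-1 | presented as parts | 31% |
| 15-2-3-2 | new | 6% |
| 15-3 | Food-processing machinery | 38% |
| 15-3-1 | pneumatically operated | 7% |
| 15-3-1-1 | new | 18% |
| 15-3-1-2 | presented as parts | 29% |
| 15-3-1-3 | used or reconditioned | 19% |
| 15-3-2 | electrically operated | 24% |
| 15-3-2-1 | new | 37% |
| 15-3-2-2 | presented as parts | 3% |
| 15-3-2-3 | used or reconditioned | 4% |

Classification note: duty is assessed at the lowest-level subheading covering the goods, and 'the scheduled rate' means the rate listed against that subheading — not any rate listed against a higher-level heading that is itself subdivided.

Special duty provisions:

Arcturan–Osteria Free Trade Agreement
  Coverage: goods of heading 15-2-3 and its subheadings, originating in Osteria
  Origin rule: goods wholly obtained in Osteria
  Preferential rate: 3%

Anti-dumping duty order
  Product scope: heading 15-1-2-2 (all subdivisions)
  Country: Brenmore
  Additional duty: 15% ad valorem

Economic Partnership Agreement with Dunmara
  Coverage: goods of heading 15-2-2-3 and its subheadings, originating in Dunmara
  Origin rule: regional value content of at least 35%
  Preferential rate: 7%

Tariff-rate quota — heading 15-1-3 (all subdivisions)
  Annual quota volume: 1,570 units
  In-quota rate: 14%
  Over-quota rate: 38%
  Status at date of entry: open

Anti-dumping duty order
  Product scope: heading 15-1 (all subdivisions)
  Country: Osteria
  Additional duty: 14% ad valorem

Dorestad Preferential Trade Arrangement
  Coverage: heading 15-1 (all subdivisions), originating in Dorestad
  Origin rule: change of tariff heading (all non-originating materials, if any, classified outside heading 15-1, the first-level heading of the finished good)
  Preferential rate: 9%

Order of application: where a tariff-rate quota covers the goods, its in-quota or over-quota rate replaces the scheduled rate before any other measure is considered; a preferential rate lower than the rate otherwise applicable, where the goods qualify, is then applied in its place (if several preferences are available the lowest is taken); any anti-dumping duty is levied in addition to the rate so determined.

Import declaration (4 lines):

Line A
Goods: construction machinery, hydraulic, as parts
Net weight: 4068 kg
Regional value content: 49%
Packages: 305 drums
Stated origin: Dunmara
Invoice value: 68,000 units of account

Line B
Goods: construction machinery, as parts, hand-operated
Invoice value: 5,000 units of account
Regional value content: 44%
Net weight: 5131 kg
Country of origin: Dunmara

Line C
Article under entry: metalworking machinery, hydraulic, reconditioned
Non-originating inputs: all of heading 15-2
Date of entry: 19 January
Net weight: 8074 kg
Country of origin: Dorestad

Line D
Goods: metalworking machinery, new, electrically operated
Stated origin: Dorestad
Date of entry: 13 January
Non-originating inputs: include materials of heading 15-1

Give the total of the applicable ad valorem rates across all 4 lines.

Line A: construction → 15-2; hydraulic → 15-2-1; as parts → 15-2-1-2. Scheduled 33%. Dunmara agreement on 15-2-2-3: 15-2-1-2 not covered. → 33%.
Line B: construction → 15-2; hand-operated → 15-2-2; as parts → 15-2-2-2. Scheduled 37%. Dunmara agreement on 15-2-2-3: 15-2-2-2 not covered. → 37%.
Line C: metalworking → 15-1; hydraulic → 15-1-3; reconditioned → 15-1-3-3. Scheduled 22%. quota on 15-1-3 open → in-quota 14%; Dorestad agreement on 15-1: CTH met → 9% available; preferential 9%. → 9%.
Line D: metalworking → 15-1; electrically operated → 15-1-1; new → 15-1-1-2. Scheduled 29%. Dorestad agreement on 15-1: CTH not met. → 29%.
Sum: 33% + 37% + 9% + 29% = 108%.

108%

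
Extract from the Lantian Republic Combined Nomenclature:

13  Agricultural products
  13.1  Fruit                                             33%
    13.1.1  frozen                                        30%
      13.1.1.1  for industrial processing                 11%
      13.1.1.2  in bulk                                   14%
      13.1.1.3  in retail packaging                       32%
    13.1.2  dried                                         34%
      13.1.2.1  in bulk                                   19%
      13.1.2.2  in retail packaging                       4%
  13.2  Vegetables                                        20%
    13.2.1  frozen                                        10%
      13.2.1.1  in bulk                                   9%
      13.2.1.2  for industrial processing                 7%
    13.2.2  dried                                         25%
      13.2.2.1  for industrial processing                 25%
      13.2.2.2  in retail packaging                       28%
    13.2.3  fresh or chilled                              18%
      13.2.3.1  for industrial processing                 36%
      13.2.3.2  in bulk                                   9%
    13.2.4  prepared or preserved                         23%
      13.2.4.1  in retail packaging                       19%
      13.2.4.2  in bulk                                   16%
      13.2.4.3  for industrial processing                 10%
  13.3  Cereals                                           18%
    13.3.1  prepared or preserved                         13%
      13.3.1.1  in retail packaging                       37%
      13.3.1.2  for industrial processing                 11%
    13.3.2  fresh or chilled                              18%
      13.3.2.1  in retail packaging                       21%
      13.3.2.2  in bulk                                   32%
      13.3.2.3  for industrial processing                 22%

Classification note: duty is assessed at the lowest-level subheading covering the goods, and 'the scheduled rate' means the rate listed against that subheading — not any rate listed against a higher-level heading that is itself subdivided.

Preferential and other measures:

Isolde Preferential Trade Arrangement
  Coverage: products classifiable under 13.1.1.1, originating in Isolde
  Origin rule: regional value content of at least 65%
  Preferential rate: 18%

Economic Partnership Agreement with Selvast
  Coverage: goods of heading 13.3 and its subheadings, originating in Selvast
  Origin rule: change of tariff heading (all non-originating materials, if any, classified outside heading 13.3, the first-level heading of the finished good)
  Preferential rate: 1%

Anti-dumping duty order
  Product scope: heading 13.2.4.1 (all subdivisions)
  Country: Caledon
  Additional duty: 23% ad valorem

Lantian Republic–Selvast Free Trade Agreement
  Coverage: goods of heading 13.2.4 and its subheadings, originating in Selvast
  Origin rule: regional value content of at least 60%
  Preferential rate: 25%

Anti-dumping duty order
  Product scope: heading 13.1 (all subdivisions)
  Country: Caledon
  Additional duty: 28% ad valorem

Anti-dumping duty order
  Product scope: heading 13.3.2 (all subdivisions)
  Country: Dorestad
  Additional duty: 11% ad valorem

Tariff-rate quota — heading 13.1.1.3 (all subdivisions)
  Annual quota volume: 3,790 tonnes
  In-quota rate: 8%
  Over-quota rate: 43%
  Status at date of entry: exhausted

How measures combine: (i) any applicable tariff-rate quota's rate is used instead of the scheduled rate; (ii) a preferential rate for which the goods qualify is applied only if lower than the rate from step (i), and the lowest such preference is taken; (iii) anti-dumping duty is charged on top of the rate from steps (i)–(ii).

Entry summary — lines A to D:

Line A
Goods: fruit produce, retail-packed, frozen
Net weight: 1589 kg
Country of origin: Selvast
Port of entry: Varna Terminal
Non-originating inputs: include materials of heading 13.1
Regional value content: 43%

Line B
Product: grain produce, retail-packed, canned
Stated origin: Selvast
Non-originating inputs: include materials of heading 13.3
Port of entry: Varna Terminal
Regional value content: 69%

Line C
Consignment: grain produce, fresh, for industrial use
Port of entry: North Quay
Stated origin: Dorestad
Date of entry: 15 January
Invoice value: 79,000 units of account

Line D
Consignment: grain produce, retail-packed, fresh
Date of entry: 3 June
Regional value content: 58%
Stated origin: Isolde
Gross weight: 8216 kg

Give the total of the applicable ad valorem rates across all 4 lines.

Line A: fruit → 13.1; frozen → 13.1.1; retail-packed → 13.1.1.3. Scheduled 32%. quota on 13.1.1.3 exhausted → over-quota 43%; Selvast agreement on 13.3: 13.1.1.3 not covered; Selvast agreement on 13.2.4: 13.1.1.3 not covered. → 43%.
Line B: grain → 13.3; canned → 13.3.1; retail-packed → 13.3.1.1. Scheduled 37%. Selvast agreement on 13.3: CTH not met; Selvast agreement on 13.2.4: 13.3.1.1 not covered. → 37%.
Line C: grain → 13.3; fresh → 13.3.2; for industrial use → 13.3.2.3. Scheduled 22%. anti-dumping (Dorestad, 13.3.2): +11%; total 22% + 11% = 33%. → 33%.
Line D: grain → 13.3; fresh → 13.3.2; retail-packed → 13.3.2.1. Scheduled 21%. Isolde agreement on 13.1.1.1: 13.3.2.1 not covered. → 21%.
Sum: 43% + 37% + 33% + 21% = 134%.

134%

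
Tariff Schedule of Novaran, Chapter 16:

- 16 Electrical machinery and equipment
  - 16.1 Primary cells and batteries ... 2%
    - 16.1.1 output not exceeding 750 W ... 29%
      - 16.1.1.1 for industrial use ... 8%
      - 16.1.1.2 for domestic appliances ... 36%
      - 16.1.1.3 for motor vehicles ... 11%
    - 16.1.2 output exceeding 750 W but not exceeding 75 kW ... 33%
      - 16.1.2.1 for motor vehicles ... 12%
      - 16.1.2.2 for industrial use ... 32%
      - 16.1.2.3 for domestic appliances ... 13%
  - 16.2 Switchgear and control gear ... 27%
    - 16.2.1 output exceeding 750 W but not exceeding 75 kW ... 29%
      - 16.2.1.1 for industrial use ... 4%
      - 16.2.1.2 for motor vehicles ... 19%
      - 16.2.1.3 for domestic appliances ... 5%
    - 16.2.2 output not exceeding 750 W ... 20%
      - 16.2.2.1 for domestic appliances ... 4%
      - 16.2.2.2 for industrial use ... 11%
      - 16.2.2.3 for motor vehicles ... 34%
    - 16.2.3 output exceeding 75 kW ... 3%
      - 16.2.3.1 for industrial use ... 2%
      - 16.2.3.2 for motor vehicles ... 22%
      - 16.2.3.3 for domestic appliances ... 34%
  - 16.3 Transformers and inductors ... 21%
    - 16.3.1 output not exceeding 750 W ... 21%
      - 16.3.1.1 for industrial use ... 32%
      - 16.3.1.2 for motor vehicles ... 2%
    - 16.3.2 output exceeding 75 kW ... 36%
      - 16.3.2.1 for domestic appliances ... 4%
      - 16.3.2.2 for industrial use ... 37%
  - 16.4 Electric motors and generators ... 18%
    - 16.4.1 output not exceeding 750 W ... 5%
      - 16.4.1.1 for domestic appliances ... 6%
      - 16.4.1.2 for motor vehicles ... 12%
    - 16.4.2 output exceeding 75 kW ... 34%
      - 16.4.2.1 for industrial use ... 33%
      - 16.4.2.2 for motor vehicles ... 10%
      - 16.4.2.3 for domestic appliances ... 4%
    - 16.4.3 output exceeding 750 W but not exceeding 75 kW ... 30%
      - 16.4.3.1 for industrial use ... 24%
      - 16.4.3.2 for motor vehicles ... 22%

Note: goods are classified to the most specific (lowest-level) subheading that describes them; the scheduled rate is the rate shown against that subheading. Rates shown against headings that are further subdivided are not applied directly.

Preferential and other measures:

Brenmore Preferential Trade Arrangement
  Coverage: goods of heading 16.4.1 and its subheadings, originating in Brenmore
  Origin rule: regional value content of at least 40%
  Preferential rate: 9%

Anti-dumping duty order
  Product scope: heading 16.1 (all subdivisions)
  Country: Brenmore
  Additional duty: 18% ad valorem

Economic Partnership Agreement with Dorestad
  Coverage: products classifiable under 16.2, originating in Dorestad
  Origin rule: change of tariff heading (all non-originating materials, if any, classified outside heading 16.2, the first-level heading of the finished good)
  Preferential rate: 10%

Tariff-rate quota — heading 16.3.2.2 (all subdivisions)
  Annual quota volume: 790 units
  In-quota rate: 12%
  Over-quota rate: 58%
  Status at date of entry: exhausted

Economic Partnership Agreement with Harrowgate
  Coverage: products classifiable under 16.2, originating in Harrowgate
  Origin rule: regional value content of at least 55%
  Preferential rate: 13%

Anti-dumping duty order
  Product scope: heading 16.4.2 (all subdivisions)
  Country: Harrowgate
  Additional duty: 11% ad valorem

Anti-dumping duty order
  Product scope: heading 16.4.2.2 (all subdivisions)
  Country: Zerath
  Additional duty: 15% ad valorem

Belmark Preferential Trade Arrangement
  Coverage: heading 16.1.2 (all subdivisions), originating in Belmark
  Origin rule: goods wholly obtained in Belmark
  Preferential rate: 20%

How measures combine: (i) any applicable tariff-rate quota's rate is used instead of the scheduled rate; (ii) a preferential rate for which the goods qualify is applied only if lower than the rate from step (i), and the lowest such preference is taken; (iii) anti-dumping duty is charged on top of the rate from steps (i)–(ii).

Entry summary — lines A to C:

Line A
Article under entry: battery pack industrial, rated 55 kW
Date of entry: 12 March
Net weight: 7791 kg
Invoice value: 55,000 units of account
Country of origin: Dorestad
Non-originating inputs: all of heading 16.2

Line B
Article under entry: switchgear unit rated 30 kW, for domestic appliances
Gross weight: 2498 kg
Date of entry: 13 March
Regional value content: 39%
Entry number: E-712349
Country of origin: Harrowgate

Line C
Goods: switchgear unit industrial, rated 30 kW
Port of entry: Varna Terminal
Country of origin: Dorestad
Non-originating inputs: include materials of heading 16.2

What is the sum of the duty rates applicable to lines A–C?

Line A: battery pack → 16.1; rated 55 kW → 16.1.2; industrial → 16.1.2.2. Scheduled 32%. Dorestad agreement on 16.2: 16.1.2.2 not covered. → 32%.
Line B: switchgear unit → 16.2; rated 30 kW → 16.2.1; for domestic appliances → 16.2.1.3. Scheduled 5%. Harrowgate agreement on 16.2: RVC < 55%. → 5%.
Line C: switchgear unit → 16.2; rated 30 kW → 16.2.1; industrial → 16.2.1.1. Scheduled 4%. Dorestad agreement on 16.2: CTH not met. → 4%.
Sum: 32% + 5% + 4% = 41%.

41%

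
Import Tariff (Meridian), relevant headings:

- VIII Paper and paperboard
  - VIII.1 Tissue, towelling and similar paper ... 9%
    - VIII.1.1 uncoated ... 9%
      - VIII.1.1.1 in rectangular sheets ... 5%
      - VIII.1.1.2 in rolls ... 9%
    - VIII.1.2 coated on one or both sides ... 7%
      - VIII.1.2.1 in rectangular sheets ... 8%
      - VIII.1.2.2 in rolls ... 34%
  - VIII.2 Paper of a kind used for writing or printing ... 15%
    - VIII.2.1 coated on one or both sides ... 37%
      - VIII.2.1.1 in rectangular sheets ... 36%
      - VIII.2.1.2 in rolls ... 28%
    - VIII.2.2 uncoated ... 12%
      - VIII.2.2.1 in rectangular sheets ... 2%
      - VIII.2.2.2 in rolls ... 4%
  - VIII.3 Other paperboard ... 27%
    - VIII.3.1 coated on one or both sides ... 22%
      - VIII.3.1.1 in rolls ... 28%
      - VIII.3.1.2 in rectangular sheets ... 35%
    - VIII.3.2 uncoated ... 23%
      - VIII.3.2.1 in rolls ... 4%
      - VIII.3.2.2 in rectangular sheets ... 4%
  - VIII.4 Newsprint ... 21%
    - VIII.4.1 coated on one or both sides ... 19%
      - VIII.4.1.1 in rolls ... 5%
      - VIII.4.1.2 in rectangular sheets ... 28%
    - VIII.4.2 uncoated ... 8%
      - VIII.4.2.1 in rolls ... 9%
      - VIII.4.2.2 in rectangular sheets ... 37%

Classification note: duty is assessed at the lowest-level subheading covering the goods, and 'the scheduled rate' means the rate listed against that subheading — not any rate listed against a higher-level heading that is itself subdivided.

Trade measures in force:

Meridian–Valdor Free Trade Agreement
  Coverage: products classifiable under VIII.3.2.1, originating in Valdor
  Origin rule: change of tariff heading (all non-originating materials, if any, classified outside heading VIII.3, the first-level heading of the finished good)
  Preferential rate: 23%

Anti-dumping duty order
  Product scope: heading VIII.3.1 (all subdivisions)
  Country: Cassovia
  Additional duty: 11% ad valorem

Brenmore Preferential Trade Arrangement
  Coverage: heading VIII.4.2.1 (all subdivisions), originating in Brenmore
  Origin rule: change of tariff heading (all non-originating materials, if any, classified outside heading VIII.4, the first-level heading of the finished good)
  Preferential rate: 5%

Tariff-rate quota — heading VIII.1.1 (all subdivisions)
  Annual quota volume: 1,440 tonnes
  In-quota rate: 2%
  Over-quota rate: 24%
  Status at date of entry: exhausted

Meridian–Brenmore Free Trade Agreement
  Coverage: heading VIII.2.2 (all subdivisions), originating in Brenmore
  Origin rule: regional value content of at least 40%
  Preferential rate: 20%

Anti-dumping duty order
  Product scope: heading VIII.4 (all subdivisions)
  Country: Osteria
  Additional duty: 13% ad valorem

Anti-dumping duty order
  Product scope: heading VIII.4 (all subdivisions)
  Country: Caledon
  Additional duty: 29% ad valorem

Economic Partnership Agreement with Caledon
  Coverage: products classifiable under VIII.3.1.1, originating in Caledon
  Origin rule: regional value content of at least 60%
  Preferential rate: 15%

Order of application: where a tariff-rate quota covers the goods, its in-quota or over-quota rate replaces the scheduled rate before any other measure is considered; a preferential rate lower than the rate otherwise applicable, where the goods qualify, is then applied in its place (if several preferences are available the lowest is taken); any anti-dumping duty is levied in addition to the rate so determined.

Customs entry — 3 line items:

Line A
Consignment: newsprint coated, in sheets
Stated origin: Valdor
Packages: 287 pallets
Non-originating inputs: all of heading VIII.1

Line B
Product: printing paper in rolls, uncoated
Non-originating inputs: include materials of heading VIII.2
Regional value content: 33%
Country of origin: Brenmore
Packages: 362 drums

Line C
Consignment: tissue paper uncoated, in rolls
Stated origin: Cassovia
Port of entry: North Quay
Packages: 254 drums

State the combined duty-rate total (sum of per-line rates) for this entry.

Line A: newsprint → VIII.4; coated → VIII.4.1; in sheets → VIII.4.1.2. Scheduled 28%. Valdor agreement on VIII.3.2.1: VIII.4.1.2 not covered. → 28%.
Line B: printing paper → VIII.2; uncoated → VIII.2.2; in rolls → VIII.2.2.2. Scheduled 4%. Brenmore agreement on VIII.4.2.1: VIII.2.2.2 not covered; Brenmore agreement on VIII.2.2: RVC < 40%. → 4%.
Line C: tissue paper → VIII.1; uncoated → VIII.1.1; in rolls → VIII.1.1.2. Scheduled 9%. quota on VIII.1.1 exhausted → over-quota 24%. → 24%.
Sum: 28% + 4% + 24% = 56%.

56%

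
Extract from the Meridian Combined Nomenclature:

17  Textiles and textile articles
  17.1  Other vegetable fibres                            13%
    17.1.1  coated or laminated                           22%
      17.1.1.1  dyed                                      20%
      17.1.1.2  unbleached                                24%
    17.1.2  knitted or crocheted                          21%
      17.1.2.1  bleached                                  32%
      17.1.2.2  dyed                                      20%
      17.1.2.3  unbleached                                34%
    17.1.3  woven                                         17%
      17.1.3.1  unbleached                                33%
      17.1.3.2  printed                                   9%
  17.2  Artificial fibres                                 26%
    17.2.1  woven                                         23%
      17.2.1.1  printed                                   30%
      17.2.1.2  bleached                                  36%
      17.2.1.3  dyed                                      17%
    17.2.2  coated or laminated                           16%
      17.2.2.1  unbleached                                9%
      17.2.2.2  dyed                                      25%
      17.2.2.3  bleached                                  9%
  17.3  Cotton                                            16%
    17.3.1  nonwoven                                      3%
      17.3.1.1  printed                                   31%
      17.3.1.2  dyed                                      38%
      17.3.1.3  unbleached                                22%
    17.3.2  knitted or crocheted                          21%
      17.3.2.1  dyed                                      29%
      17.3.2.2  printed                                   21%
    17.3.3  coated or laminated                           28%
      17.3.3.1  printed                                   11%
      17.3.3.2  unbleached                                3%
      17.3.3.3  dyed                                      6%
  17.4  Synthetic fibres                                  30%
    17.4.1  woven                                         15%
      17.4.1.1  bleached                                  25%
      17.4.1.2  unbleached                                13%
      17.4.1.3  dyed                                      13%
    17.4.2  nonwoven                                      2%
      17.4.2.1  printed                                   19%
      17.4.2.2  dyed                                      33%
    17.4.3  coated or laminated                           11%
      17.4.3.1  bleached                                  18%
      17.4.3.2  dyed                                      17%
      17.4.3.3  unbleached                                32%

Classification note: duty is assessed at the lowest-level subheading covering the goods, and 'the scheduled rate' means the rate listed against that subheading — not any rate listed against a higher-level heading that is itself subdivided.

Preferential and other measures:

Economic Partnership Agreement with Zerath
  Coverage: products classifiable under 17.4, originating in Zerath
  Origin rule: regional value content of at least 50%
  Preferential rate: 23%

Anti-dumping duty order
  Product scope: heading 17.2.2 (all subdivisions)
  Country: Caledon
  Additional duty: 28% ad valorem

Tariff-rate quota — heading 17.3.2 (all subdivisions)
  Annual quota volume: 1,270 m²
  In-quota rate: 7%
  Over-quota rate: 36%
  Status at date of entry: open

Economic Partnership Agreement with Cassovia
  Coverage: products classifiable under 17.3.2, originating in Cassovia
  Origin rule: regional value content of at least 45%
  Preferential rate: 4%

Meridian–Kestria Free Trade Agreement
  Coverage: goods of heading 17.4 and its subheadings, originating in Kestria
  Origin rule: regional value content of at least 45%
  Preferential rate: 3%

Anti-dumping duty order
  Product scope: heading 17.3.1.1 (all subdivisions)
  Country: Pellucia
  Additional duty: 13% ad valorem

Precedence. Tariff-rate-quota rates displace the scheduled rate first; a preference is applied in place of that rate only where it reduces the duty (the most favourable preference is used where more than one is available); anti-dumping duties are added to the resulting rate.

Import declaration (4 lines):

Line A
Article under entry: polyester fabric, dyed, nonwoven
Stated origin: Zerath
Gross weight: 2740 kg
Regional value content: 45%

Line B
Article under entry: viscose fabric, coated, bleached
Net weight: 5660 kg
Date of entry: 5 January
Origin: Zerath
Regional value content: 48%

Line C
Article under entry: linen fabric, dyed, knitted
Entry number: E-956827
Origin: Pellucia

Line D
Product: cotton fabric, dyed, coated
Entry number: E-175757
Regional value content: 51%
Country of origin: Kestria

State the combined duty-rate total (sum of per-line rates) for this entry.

68%

Line A: polyester → 17.4; nonwoven → 17.4.2; dyed → 17.4.2.2. Scheduled 33%. Zerath agreement on 17.4: RVC < 50%. → 33%.
Line B: viscose → 17.2; coated → 17.2.2; bleached → 17.2.2.3. Scheduled 9%. Zerath agreement on 17.4: 17.2.2.3 not covered. → 9%.
Line C: linen → 17.1; knitted → 17.1.2; dyed → 17.1.2.2. Scheduled 20%. No special measure applies. → 20%.
Line D: cotton → 17.3; coated → 17.3.3; dyed → 17.3.3.3. Scheduled 6%. Kestria agreement on 17.4: 17.3.3.3 not covered. → 6%.
Sum: 33% + 9% + 20% + 6% = 68%.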